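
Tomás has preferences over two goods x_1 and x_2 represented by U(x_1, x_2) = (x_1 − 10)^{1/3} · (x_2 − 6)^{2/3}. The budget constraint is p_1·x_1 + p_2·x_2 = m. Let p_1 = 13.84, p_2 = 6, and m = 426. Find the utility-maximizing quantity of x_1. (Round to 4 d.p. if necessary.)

This is Cobb-Douglas in (x_1−10, x_2−6): tangency gives 1/3·p_2·(x_2−6) = 2/3·p_1·(x_1−10).
Substituting into the budget: x_1* = 10 + 1/3·(m − 10·p_1 − 6·p_2)/p_1, and x_2* = 6 + 2/3·(…)/p_2.
Discretionary income = 426 − 10·13.84 − 6·6 = 251.6; x_1* = 10 + 1/3·251.6/13.84 = 16.0597.

x_1* = 16.0597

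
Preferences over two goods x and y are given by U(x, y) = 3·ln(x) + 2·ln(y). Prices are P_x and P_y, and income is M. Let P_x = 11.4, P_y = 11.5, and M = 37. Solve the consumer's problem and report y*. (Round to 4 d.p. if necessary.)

y* = 1.287

Demand: x*(P_x,P_y,M) = 0.6·M/P_x and y* = 0.4·M/P_y.
At P_x=11.4, P_y=11.5, M=37: y* = 0.4·37/11.5 = 1.287.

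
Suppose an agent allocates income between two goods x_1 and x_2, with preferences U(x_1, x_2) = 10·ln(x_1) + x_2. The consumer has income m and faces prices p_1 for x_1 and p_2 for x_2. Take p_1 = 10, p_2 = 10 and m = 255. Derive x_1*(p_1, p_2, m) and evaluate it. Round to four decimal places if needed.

MU_x_1 = 10/x_1, MU_x_2 = 1. Tangency: 10/x_1 = p_1/p_2.
So x_1*(p_1,p_2) = 10·p_2/p_1, independent of income; and x_2* = (m − 10·p_2)/p_2.
At the given prices: x_1* = 10·10/10 = 10.

x_1* = 10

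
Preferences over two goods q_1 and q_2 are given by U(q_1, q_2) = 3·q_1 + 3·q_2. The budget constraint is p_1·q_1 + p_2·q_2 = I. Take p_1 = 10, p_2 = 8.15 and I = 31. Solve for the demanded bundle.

Numerically: q_1* = 0, q_2* = 3.8037.

q_1* = 0, q_2* = 3.8037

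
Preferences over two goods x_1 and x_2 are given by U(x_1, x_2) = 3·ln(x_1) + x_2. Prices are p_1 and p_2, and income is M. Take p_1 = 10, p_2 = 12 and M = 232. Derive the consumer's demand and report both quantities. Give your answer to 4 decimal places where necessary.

So x_1*(p_1,p_2) = 3·p_2/p_1, independent of income; and x_2* = (M − 3·p_2)/p_2.
At the given prices: x_1* = 3·12/10 = 3.6, and x_2* = 16.3333.

x_1* = 3.6, x_2* = 16.3333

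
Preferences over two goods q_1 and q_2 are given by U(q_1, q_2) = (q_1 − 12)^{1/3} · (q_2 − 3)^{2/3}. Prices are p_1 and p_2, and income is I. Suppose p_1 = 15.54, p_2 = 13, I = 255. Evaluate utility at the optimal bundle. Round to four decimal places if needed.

V = 1.1321

Let q_1' = q_1−12, q_2' = q_2−3. MRS = (1/2)·q_2'/q_1' = p_1/p_2.
Substituting into the budget: q_1* = 12 + 1/3·(I − 12·p_1 − 3·p_2)/p_1, and q_2* = 3 + 2/3·(…)/p_2.
Discretionary income = 255 − 12·15.54 − 3·13 = 29.52; q_1* = 12 + 1/3·29.52/15.54 = 12.6332; q_2* = 3 + 2/3·29.52/13 = 4.5138.
Utility at the optimum: U(12.6332, 4.5138) = 1.1321.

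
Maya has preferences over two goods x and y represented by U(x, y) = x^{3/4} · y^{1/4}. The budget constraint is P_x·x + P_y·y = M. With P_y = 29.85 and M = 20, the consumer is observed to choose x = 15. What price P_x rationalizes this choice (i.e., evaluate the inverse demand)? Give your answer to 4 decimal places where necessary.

MU_x/MU_y = (0.75·y)/(0.25·x); tangency sets this equal to P_x/P_y.
Rearranging, P_y·y = (1/3)·P_x·x. Substituting into the budget gives P_x·x·(1 + (1/3)) = M.
Demand: x*(P_x,P_y,M) = 0.75·M/P_x and y* = 0.25·M/P_y.
Set x* = 15 in the demand function and solve for P_x: P_x = 1.

P_x = 1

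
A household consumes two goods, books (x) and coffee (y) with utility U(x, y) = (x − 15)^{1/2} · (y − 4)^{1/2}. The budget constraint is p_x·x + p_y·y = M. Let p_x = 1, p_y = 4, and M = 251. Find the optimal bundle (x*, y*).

x* = 125, y* = 31.5

This is Cobb-Douglas in (x−15, y−4): tangency gives 0.5·p_y·(y−4) = 0.5·p_x·(x−15).
Substituting into the budget: x* = 15 + 0.5·(M − 15·p_x − 4·p_y)/p_x, and y* = 4 + 0.5·(…)/p_y.
Discretionary income = 251 − 15·1 − 4·4 = 220; x* = 15 + 0.5·220/1 = 125; y* = 4 + 0.5·220/4 = 31.5.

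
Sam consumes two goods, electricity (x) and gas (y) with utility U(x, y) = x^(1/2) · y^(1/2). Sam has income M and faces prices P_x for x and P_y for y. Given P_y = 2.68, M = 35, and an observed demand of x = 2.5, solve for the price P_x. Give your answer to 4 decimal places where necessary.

MU_x/MU_y = (0.5·y)/(0.5·x); tangency sets this equal to P_x/P_y.
Rearranging, P_y·y = P_x·x. Substituting into the budget gives P_x·x·(1 + 1) = M.
Demand: x*(P_x,P_y,M) = 0.5·M/P_x and y* = 0.5·M/P_y.
Set x* = 2.5 in the demand function and solve for P_x: P_x = 7.

P_x = 7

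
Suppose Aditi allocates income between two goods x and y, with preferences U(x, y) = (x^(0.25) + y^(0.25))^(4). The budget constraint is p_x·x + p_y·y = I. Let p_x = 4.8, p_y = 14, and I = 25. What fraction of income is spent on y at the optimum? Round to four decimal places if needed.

MU_x ∝ x^(-0.75), MU_y ∝ y^(-0.75), so MRS = (y/x)^(0.75) = p_x/p_y.
Hence y/x = (p_x/p_y)^(1/(0.75)), i.e. raised to the 4/3 power.
With the ratio pinned down, the budget gives x* = I/(p_x + p_y·(y/x)) and y* = (y/x)·x*.
Numerically y/x = 0.239967, so x* = 25/(4.8 + 14·0.239967) = 3.0639 and y* = 0.239967·3.0639 = 0.7352.
Expenditure on y: 14·0.7352 = 10.2933; share = 0.4117.

share on y = 0.4117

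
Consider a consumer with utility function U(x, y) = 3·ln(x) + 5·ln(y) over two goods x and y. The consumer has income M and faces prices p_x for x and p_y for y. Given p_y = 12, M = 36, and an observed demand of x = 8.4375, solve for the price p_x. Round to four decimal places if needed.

p_x = 1.6

The MRS is (3/5)·y/x. Set MRS = p_x/p_y.
Rearranging, p_y·y = (5/3)·p_x·x. Substituting into the budget gives p_x·x·(1 + (5/3)) = M.
Demand: x*(p_x,p_y,M) = 0.375·M/p_x and y* = 0.625·M/p_y.
Set x* = 8.4375 in the demand function and solve for p_x: p_x = 1.6.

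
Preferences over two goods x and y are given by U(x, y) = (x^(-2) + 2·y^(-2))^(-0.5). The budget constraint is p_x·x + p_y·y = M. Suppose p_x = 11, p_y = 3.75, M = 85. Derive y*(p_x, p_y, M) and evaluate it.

y* = 8.6303

From the CES first-order condition, (1/2)·(y/x)^(3) = p_x/p_y.
Solve for the ratio: y/x = [2·p_x/p_y]^(1/3).
With the ratio pinned down, the budget gives x* = M/(p_x + p_y·(y/x)) and y* = (y/x)·x*.
Numerically y/x = 1.803559, so x* = 85/(11 + 3.75·1.803559) = 4.7851 and y* = 1.803559·4.7851 = 8.6303.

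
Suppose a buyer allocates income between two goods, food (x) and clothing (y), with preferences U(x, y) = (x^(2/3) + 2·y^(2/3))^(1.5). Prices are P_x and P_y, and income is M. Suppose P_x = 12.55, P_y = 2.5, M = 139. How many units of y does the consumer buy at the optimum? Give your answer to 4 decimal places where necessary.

MRS = MU_x/MU_y = (1/2)·(y/x)^(1/3). Set equal to P_x/P_y.
Hence y/x = (2·P_x/P_y)^(1/(1/3)), i.e. raised to the 3 power.
Substitute y = (y/x)·x into the budget: x* = M/(P_x + P_y·(y/x)).
Numerically y/x = 1012.048064, so x* = 139/(12.55 + 2.5·1012.048064) = 0.0547 and y* = 1012.048064·0.0547 = 55.3256.

y* = 55.3256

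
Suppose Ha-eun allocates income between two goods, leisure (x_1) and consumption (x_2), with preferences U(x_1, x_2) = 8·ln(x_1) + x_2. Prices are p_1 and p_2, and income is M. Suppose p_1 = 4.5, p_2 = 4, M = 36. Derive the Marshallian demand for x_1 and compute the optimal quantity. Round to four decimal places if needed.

At the given prices: x_1* = 8·4/4.5 = 7.1111.

x_1* = 7.1111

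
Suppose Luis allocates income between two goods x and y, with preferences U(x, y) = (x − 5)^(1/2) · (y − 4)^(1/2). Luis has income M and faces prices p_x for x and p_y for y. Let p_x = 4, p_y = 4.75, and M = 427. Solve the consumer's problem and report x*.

x* = 53.5

After buying the subsistence bundle (5, 4), a share 0.5 of the remaining income goes to x: x* = 5 + 0.5·(M − 5p_x − 4p_y)/p_x.
Discretionary income = 427 − 5·4 − 4·4.75 = 388; x* = 5 + 0.5·388/4 = 53.5.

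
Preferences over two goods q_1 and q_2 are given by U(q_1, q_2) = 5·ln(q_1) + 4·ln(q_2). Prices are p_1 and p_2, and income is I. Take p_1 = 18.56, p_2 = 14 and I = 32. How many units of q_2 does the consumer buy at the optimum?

MU_q_1/MU_q_2 = (5·q_2)/(4·q_1); tangency sets this equal to p_1/p_2.
So 5·p_2·q_2 = 4·p_1·q_1; combined with the budget, a share 5/9 of income goes to q_1.
Demand: q_1*(p_1,p_2,I) = 5/9·I/p_1 and q_2* = 4/9·I/p_2.
At p_1=18.56, p_2=14, I=32: q_2* = 4/9·32/14 = 1.0159.

q_2* = 1.0159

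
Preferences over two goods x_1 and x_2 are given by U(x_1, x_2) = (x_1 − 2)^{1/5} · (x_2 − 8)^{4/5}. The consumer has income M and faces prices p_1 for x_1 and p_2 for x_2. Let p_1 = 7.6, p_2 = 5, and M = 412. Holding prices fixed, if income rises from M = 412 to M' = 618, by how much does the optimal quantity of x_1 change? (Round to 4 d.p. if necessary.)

Δx_1* = 5.4211

MRS = (1/4)·(x_2−8)/(x_1−2). Tangency with p_1/p_2 gives x_2−8 = 4·(p_1/p_2)·(x_1−2).
Substituting into the budget: x_1* = 2 + 0.2·(M − 2·p_1 − 8·p_2)/p_1, and x_2* = 8 + 0.8·(…)/p_2.
Discretionary income = 412 − 2·7.6 − 8·5 = 356.8; x_1* = 2 + 0.2·356.8/7.6 = 11.3895.
At M' = 618: x_1* = 16.8105. Change: 16.8105 − 11.3895 = 5.4211.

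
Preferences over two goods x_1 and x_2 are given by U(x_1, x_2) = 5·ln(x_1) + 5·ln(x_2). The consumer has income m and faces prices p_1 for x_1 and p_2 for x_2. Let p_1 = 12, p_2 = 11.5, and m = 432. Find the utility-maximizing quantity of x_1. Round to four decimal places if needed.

x_1* = 18

MU_x_1/MU_x_2 = (5·x_2)/(5·x_1); tangency sets this equal to p_1/p_2.
So 5·p_2·x_2 = 5·p_1·x_1; combined with the budget, a share 0.5 of income goes to x_1.
Demand: x_1*(p_1,p_2,m) = 0.5·m/p_1 and x_2* = 0.5·m/p_2.
At p_1=12, p_2=11.5, m=432: x_1* = 0.5·432/12 = 18.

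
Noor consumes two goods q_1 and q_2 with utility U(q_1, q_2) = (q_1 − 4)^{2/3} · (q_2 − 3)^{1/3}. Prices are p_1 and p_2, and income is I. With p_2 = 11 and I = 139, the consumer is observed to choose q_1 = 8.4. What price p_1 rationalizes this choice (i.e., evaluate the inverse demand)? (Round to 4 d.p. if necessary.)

MRS = 2·(q_2−3)/(q_1−4). Tangency with p_1/p_2 gives q_2−3 = (1/2)·(p_1/p_2)·(q_1−4).
Substituting into the budget: q_1* = 4 + 2/3·(I − 4·p_1 − 3·p_2)/p_1, and q_2* = 3 + 1/3·(…)/p_2.
Set q_1* = 8.4 in the demand function and solve for p_1: p_1 = 10.

p_1 = 10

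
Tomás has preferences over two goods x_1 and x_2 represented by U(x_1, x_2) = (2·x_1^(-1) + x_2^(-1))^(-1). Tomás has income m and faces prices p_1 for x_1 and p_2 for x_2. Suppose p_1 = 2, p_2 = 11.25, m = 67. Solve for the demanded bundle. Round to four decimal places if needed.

x_1* = 12.5138, x_2* = 3.7309

Numerically x_2/x_1 = 0.298142, so x_1* = 67/(2 + 11.25·0.298142) = 12.5138 and x_2* = 0.298142·12.5138 = 3.7309.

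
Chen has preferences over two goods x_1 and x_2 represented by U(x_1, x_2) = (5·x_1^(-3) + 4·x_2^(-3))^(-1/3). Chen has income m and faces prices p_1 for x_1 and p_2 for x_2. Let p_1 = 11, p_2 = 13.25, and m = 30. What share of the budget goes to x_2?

From the CES first-order condition, (5/4)·(x_2/x_1)^(4) = p_1/p_2.
Hence x_2/x_1 = ((4/5)·p_1/p_2)^(1/(4)), i.e. raised to the 0.25 power.
Substitute x_2 = (x_2/x_1)·x_1 into the budget: x_1* = m/(p_1 + p_2·(x_2/x_1)).
Numerically x_2/x_1 = 0.902748, so x_1* = 30/(11 + 13.25·0.902748) = 1.3065 and x_2* = 0.902748·1.3065 = 1.1795.
Expenditure on x_2: 13.25·1.1795 = 15.6281; share = 0.5209.

share on x_2 = 0.5209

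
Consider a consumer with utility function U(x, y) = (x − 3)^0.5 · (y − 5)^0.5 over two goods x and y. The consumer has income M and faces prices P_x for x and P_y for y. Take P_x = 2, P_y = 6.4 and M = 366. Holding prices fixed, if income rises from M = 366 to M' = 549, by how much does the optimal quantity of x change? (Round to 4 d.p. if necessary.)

This is Cobb-Douglas in (x−3, y−5): tangency gives 0.5·P_y·(y−5) = 0.5·P_x·(x−3).
After buying the subsistence bundle (3, 5), a share 0.5 of the remaining income goes to x: x* = 3 + 0.5·(M − 3P_x − 5P_y)/P_x.
Discretionary income = 366 − 3·2 − 5·6.4 = 328; x* = 3 + 0.5·328/2 = 85.
At M' = 549: x* = 130.75. Change: 130.75 − 85 = 45.75.

Δx* = 45.75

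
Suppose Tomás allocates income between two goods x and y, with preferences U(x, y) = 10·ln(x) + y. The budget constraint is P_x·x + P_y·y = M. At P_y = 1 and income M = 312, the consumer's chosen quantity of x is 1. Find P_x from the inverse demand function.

P_x = 10

Set MRS = P_x/P_y: (10/x)/1 = P_x/P_y.
So x*(P_x,P_y) = 10·P_y/P_x, independent of income; and y* = (M − 10·P_y)/P_y.
Set x* = 1 in the demand function and solve for P_x: P_x = 10.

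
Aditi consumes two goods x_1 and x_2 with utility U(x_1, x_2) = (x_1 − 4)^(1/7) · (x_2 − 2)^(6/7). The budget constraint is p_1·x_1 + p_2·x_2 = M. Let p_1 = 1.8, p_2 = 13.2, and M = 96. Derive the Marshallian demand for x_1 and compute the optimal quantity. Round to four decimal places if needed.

x_1* = 8.9524

This is Cobb-Douglas in (x_1−4, x_2−2): tangency gives 1/7·p_2·(x_2−2) = 6/7·p_1·(x_1−4).
Substituting into the budget: x_1* = 4 + 1/7·(M − 4·p_1 − 2·p_2)/p_1, and x_2* = 2 + 6/7·(…)/p_2.
Discretionary income = 96 − 4·1.8 − 2·13.2 = 62.4; x_1* = 4 + 1/7·62.4/1.8 = 8.9524.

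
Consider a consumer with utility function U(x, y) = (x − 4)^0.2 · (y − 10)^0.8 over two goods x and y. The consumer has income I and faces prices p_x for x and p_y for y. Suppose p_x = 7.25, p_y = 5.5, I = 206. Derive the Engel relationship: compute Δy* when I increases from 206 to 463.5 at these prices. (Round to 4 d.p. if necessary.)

This is Cobb-Douglas in (x−4, y−10): tangency gives 0.2·p_y·(y−10) = 0.8·p_x·(x−4).
Substituting into the budget: x* = 4 + 0.2·(I − 4·p_x − 10·p_y)/p_x, and y* = 10 + 0.8·(…)/p_y.
Discretionary income = 206 − 4·7.25 − 10·5.5 = 122; y* = 10 + 0.8·122/5.5 = 27.7455.
At I' = 463.5: y* = 65.2. Change: 65.2 − 27.7455 = 37.4545.

Δy* = 37.4545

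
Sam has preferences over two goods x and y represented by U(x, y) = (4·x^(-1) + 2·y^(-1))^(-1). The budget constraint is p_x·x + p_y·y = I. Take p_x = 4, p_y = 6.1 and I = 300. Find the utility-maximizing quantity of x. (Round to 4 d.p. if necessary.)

MU_x ∝ 4·x^(-2), MU_y ∝ 2·y^(-2), so MRS = 2·(y/x)^(2) = p_x/p_y.
Solve for the ratio: y/x = [(1/2)·p_x/p_y]^(0.5).
With the ratio pinned down, the budget gives x* = I/(p_x + p_y·(y/x)) and y* = (y/x)·x*.
Numerically y/x = 0.572598, so x* = 300/(4 + 6.1·0.572598) = 40.0382.

x* = 40.0382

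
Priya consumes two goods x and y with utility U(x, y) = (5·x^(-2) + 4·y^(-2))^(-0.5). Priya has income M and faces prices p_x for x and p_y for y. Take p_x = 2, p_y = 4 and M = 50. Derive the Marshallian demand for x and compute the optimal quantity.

x* = 10.1067

MRS = MU_x/MU_y = (5/4)·(y/x)^(3). Set equal to p_x/p_y.
Solve for the ratio: y/x = [(4/5)·p_x/p_y]^(1/3).
Substitute y = (y/x)·x into the budget: x* = M/(p_x + p_y·(y/x)).
Numerically y/x = 0.736806, so x* = 50/(2 + 4·0.736806) = 10.1067.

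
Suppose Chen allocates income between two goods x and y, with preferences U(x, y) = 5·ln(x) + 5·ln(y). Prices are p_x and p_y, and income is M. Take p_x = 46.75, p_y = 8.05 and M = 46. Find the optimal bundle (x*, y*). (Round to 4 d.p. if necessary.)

x* = 0.492, y* = 2.8571

Tangency: MRS = y/x = p_x/p_y.
So 5·p_y·y = 5·p_x·x; combined with the budget, a share 0.5 of income goes to x.
Demand: x*(p_x,p_y,M) = 0.5·M/p_x and y* = 0.5·M/p_y.
At p_x=46.75, p_y=8.05, M=46: x* = 0.5·46/46.75 = 0.492, y* = 2.8571.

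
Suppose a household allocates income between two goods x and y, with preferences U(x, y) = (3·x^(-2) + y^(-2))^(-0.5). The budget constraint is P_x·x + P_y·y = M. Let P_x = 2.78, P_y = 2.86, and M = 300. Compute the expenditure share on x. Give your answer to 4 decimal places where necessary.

share on x = 0.586

Numerically y/x = 0.686835, so x* = 300/(2.78 + 2.86·0.686835) = 63.2331 and y* = 0.686835·63.2331 = 43.4307.
Expenditure on x: 2.78·63.2331 = 175.7881; share = 0.586.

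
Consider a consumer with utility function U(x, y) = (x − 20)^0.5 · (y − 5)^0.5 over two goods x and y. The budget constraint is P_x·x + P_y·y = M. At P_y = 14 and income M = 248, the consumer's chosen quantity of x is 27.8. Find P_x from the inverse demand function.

Let x' = x−20, y' = y−5. MRS = y'/x' = P_x/P_y.
After buying the subsistence bundle (20, 5), a share 0.5 of the remaining income goes to x: x* = 20 + 0.5·(M − 20P_x − 5P_y)/P_x.
Set x* = 27.8 in the demand function and solve for P_x: P_x = 5.

P_x = 5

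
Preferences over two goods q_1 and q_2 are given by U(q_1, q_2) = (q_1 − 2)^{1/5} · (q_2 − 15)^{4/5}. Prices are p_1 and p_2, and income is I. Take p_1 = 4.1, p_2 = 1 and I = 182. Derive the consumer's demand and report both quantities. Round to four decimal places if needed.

Discretionary income = 182 − 2·4.1 − 15·1 = 158.8; q_1* = 2 + 0.2·158.8/4.1 = 9.7463; q_2* = 15 + 0.8·158.8/1 = 142.04.

q_1* = 9.7463, q_2* = 142.04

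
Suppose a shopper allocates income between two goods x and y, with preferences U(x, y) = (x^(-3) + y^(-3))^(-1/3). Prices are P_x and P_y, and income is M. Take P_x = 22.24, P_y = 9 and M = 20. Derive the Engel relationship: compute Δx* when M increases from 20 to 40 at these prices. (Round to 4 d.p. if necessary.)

Δx* = 0.5966

MU_x ∝ x^(-4), MU_y ∝ y^(-4), so MRS = (y/x)^(4) = P_x/P_y.
Solve for the ratio: y/x = [P_x/P_y]^(0.25).
With the ratio pinned down, the budget gives x* = M/(P_x + P_y·(y/x)) and y* = (y/x)·x*.
Numerically y/x = 1.253785, so x* = 20/(22.24 + 9·1.253785) = 0.5966.
At M' = 40: x* = 1.1932. Change: 1.1932 − 0.5966 = 0.5966.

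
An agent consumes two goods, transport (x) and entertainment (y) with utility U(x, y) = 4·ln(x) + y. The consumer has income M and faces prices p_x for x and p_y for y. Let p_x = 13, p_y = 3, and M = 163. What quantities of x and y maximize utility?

Set MRS = p_x/p_y: (4/x)/1 = p_x/p_y.
So x*(p_x,p_y) = 4·p_y/p_x, independent of income; and y* = (M − 4·p_y)/p_y.
At the given prices: x* = 4·3/13 = 0.9231, and y* = 50.3333.

x* = 0.9231, y* = 50.3333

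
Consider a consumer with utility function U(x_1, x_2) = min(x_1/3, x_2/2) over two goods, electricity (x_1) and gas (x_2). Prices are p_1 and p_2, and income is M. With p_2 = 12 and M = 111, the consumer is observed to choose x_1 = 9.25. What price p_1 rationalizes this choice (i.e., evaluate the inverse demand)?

Leontief preferences: the optimum is at the kink where x_1/3 = x_2/2, i.e. x_2 = (2/3)·x_1.
Budget: p_1·x_1 + p_2·(2/3)·x_1 = M, so (3·p_1 + 2·p_2)·x_1 = 3·M.
Demand: x_1*(p_1,p_2,M) = 3·M/(3·p_1 + 2·p_2), x_2* = 2·M/(3·p_1 + 2·p_2).
Set x_1* = 9.25 in the demand function and solve for p_1: p_1 = 4.

p_1 = 4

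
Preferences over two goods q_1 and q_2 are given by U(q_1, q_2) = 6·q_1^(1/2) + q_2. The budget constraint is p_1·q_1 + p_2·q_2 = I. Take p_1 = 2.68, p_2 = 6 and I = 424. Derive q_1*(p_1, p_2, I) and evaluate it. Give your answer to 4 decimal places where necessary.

Thus q_1* = (3·p_2/p_1)² — independent of I — with the rest of income spent on q_2.
Plugging in: q_1* = (3·6/2.68)² = 45.1103.

q_1* = 45.1103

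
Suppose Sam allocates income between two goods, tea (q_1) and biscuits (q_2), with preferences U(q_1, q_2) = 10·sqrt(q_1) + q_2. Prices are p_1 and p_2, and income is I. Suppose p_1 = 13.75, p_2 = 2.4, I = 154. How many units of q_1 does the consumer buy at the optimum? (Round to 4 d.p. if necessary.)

q_1* = 0.7617

Thus q_1* = (5·p_2/p_1)² — independent of I — with the rest of income spent on q_2.
Plugging in: q_1* = (5·2.4/13.75)² = 0.7617.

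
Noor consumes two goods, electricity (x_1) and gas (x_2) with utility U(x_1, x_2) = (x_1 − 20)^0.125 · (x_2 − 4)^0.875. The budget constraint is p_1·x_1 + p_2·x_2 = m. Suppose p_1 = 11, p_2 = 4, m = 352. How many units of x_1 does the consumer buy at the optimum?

MRS = (1/7)·(x_2−4)/(x_1−20). Tangency with p_1/p_2 gives x_2−4 = 7·(p_1/p_2)·(x_1−20).
After buying the subsistence bundle (20, 4), a share 0.125 of the remaining income goes to x_1: x_1* = 20 + 0.125·(m − 20p_1 − 4p_2)/p_1.
Discretionary income = 352 − 20·11 − 4·4 = 116; x_1* = 20 + 0.125·116/11 = 21.3182.

x_1* = 21.3182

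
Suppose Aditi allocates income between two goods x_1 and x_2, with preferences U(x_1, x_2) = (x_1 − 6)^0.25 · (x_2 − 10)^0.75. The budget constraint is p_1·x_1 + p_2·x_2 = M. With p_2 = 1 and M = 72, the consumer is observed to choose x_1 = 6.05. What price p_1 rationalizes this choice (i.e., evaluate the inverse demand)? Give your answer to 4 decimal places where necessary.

p_1 = 10

This is Cobb-Douglas in (x_1−6, x_2−10): tangency gives 0.25·p_2·(x_2−10) = 0.75·p_1·(x_1−6).
After buying the subsistence bundle (6, 10), a share 0.25 of the remaining income goes to x_1: x_1* = 6 + 0.25·(M − 6p_1 − 10p_2)/p_1.
Set x_1* = 6.05 in the demand function and solve for p_1: p_1 = 10.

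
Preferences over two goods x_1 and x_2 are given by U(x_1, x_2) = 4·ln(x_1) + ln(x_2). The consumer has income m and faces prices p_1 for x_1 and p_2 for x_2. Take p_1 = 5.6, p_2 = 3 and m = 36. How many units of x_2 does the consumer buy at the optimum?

Demand: x_1*(p_1,p_2,m) = 0.8·m/p_1 and x_2* = 0.2·m/p_2.
At p_1=5.6, p_2=3, m=36: x_2* = 0.2·36/3 = 2.4.

x_2* = 2.4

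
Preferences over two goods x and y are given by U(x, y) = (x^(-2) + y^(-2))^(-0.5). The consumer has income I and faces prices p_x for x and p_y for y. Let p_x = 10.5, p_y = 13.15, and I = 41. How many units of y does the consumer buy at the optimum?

From the CES first-order condition, (y/x)^(3) = p_x/p_y.
Hence y/x = (p_x/p_y)^(1/(3)), i.e. raised to the 1/3 power.
Substitute y = (y/x)·x into the budget: x* = I/(p_x + p_y·(y/x)).
Numerically y/x = 0.927729, so x* = 41/(10.5 + 13.15·0.927729) = 1.8062 and y* = 0.927729·1.8062 = 1.6757.

y* = 1.6757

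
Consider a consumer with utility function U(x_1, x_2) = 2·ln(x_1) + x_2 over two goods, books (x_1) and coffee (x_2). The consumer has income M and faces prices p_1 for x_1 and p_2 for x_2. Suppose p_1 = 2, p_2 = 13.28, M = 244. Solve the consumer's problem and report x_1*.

x_1* = 13.28

MU_x_1 = 2/x_1, MU_x_2 = 1. Tangency: 2/x_1 = p_1/p_2.
So x_1*(p_1,p_2) = 2·p_2/p_1, independent of income; and x_2* = (M − 2·p_2)/p_2.
At the given prices: x_1* = 2·13.28/2 = 13.28.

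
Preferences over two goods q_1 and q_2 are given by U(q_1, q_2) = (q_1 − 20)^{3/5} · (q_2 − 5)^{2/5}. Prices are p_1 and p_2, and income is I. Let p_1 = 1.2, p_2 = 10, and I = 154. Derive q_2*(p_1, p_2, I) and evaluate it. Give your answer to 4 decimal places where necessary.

q_2* = 8.2

This is Cobb-Douglas in (q_1−20, q_2−5): tangency gives 0.6·p_2·(q_2−5) = 0.4·p_1·(q_1−20).
After buying the subsistence bundle (20, 5), a share 0.6 of the remaining income goes to q_1: q_1* = 20 + 0.6·(I − 20p_1 − 5p_2)/p_1.
Discretionary income = 154 − 20·1.2 − 5·10 = 80; q_2* = 5 + 0.4·80/10 = 8.2.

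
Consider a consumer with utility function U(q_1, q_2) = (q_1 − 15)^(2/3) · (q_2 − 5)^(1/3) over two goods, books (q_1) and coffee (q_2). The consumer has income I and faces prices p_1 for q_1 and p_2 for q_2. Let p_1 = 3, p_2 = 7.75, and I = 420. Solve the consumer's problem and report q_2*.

q_2* = 19.4624

MRS = 2·(q_2−5)/(q_1−15). Tangency with p_1/p_2 gives q_2−5 = (1/2)·(p_1/p_2)·(q_1−15).
Substituting into the budget: q_1* = 15 + 2/3·(I − 15·p_1 − 5·p_2)/p_1, and q_2* = 5 + 1/3·(…)/p_2.
Discretionary income = 420 − 15·3 − 5·7.75 = 336.25; q_2* = 5 + 1/3·336.25/7.75 = 19.4624.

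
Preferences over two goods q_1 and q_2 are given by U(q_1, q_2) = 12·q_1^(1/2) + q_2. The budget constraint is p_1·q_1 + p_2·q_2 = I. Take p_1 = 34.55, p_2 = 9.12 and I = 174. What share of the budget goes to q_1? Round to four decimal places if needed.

share on q_1 = 0.4981

MU_q_1 = 6/√q_1, MU_q_2 = 1. Tangency: 6/√q_1 = p_1/p_2.
Thus q_1* = (6·p_2/p_1)² — independent of I — with the rest of income spent on q_2.
Plugging in: q_1* = (6·9.12/34.55)² = 2.5084, q_2* = 9.5762.
Expenditure on q_1: 34.55·2.5084 = 86.6651; share = 0.4981.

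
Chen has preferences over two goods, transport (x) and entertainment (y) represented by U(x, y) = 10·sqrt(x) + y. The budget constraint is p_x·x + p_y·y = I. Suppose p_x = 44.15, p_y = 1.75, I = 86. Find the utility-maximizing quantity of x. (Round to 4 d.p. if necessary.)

Utility is quasi-linear in y; the FOC for x is 5/√x = p_x/p_y.
Solve: √x = 5·p_y/p_x, so x*(p_x,p_y) = (5·p_y/p_x)², and y* = (I − p_x·x*)/p_y.
Plugging in: x* = (5·1.75/44.15)² = 0.0393.

x* = 0.0393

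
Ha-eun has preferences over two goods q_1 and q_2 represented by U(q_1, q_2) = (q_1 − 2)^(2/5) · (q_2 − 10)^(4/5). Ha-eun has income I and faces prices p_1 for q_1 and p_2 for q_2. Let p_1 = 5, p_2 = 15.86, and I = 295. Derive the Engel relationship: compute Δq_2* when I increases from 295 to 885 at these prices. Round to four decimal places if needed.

Discretionary income = 295 − 2·5 − 10·15.86 = 126.4; q_2* = 10 + 2/3·126.4/15.86 = 15.3132.
At I' = 885: q_2* = 40.1135. Change: 40.1135 − 15.3132 = 24.8003.

Δq_2* = 24.8003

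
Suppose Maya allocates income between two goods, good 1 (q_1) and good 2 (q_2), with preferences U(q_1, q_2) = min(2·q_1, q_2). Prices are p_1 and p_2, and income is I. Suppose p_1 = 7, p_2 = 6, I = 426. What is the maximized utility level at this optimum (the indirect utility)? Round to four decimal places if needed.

V = 44.8421

With perfect complements, no substitution: consume in ratio q_1:q_2 = 1:2.
Budget: p_1·q_1 + p_2·2·q_1 = I, so (p_1 + 2·p_2)·q_1 = I.
Demand: q_1*(p_1,p_2,I) = I/(p_1 + 2·p_2), q_2* = 2·I/(p_1 + 2·p_2).
Here 7 + 2·6 = 19, giving q_1* = 22.4211 and q_2* = 44.8421.
Utility at the optimum: U(22.4211, 44.8421) = 44.8421.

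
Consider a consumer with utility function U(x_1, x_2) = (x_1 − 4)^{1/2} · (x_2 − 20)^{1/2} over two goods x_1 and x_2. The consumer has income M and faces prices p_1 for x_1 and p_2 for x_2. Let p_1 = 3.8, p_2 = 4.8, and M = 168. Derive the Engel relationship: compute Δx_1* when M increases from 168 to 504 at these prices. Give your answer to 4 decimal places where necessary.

This is Cobb-Douglas in (x_1−4, x_2−20): tangency gives 0.5·p_2·(x_2−20) = 0.5·p_1·(x_1−4).
After buying the subsistence bundle (4, 20), a share 0.5 of the remaining income goes to x_1: x_1* = 4 + 0.5·(M − 4p_1 − 20p_2)/p_1.
Discretionary income = 168 − 4·3.8 − 20·4.8 = 56.8; x_1* = 4 + 0.5·56.8/3.8 = 11.4737.
At M' = 504: x_1* = 55.6842. Change: 55.6842 − 11.4737 = 44.2105.

Δx_1* = 44.2105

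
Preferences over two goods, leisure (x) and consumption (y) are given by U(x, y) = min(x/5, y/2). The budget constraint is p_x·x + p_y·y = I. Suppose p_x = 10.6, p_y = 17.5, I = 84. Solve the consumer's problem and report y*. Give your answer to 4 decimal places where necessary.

With perfect complements, no substitution: consume in ratio x:y = 5:2.
Budget: p_x·x + p_y·(2/5)·x = I, so (5·p_x + 2·p_y)·x = 5·I.
Demand: x*(p_x,p_y,I) = 5·I/(5·p_x + 2·p_y), y* = 2·I/(5·p_x + 2·p_y).
Here 5·10.6 + 2·17.5 = 88, giving y* = 1.9091.

y* = 1.9091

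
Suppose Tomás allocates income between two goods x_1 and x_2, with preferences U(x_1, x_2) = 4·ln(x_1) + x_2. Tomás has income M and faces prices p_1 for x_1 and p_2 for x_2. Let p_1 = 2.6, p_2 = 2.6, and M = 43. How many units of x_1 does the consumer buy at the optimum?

Set MRS = p_1/p_2: (4/x_1)/1 = p_1/p_2.
So x_1*(p_1,p_2) = 4·p_2/p_1, independent of income; and x_2* = (M − 4·p_2)/p_2.
At the given prices: x_1* = 4·2.6/2.6 = 4.

x_1* = 4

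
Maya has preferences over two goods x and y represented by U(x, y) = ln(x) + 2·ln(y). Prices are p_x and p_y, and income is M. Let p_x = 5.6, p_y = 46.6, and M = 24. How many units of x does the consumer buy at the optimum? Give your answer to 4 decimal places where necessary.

The MRS is (1/2)·y/x. Set MRS = p_x/p_y.
Rearranging, p_y·y = 2·p_x·x. Substituting into the budget gives p_x·x·(1 + 2) = M.
Demand: x*(p_x,p_y,M) = 1/3·M/p_x and y* = 2/3·M/p_y.
At p_x=5.6, p_y=46.6, M=24: x* = 1/3·24/5.6 = 1.4286.

x* = 1.4286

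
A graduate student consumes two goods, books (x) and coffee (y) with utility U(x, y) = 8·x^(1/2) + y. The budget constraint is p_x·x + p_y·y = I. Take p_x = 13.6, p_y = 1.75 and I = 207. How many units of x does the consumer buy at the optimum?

x* = 0.2649

Utility is quasi-linear in y; the FOC for x is 4/√x = p_x/p_y.
Solve: √x = 4·p_y/p_x, so x*(p_x,p_y) = (4·p_y/p_x)², and y* = (I − p_x·x*)/p_y.
Plugging in: x* = (4·1.75/13.6)² = 0.2649.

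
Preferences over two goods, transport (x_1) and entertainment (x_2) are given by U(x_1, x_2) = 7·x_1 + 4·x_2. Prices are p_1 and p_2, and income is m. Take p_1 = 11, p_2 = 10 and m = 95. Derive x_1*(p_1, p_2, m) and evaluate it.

Perfect substitutes: compare marginal utility per dollar. 7/p_1 vs 4/p_2 → 0.6364 vs 0.4.
x_1 gives more utility per dollar, so spend all income on x_1: x_1* = m/p_1, x_2* = 0.
Numerically: x_1* = 8.6364, x_2* = 0.

x_1* = 8.6364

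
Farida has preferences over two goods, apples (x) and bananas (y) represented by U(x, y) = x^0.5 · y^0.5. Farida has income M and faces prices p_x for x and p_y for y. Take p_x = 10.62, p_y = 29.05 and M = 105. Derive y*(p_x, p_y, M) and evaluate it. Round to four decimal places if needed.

At p_x=10.62, p_y=29.05, M=105: y* = 0.5·105/29.05 = 1.8072.

y* = 1.8072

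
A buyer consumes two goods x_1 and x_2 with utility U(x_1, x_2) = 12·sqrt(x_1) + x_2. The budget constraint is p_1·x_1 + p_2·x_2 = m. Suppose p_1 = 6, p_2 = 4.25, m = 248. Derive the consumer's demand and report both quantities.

Thus x_1* = (6·p_2/p_1)² — independent of m — with the rest of income spent on x_2.
Plugging in: x_1* = (6·4.25/6)² = 18.0625, x_2* = 32.8529.

x_1* = 18.0625, x_2* = 32.8529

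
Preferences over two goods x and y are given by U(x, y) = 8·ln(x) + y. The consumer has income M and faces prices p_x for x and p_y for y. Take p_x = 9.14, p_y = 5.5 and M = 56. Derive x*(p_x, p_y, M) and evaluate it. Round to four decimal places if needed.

Set MRS = p_x/p_y: (8/x)/1 = p_x/p_y.
So x*(p_x,p_y) = 8·p_y/p_x, independent of income; and y* = (M − 8·p_y)/p_y.
At the given prices: x* = 8·5.5/9.14 = 4.814.

x* = 4.814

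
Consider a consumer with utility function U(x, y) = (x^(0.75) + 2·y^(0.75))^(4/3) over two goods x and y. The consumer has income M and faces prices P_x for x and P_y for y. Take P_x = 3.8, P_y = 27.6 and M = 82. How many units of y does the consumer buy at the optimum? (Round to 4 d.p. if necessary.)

From the CES first-order condition, (1/2)·(y/x)^(0.25) = P_x/P_y.
Hence y/x = (2·P_x/P_y)^(1/(0.25)), i.e. raised to the 4 power.
With the ratio pinned down, the budget gives x* = M/(P_x + P_y·(y/x)) and y* = (y/x)·x*.
Numerically y/x = 0.005749, so x* = 82/(3.8 + 27.6·0.005749) = 20.714 and y* = 0.005749·20.714 = 0.1191.

y* = 0.1191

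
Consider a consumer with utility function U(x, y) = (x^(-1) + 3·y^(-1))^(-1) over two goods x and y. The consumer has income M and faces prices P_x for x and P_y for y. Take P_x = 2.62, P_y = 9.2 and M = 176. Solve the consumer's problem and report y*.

y* = 14.6246

MU_x ∝ x^(-2), MU_y ∝ 3·y^(-2), so MRS = (1/3)·(y/x)^(2) = P_x/P_y.
Solve for the ratio: y/x = [3·P_x/P_y]^(0.5).
With the ratio pinned down, the budget gives x* = M/(P_x + P_y·(y/x)) and y* = (y/x)·x*.
Numerically y/x = 0.924309, so x* = 176/(2.62 + 9.2·0.924309) = 15.8222 and y* = 0.924309·15.8222 = 14.6246.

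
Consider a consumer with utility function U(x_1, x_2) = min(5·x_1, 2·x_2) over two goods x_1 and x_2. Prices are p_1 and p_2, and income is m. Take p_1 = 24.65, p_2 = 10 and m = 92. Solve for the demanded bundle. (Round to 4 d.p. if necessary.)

x_1* = 1.853, x_2* = 4.6324

Leontief preferences: the optimum is at the kink where x_1/2 = x_2/5, i.e. x_2 = (5/2)·x_1.
Budget: p_1·x_1 + p_2·(5/2)·x_1 = m, so (2·p_1 + 5·p_2)·x_1 = 2·m.
Demand: x_1*(p_1,p_2,m) = 2·m/(2·p_1 + 5·p_2), x_2* = 5·m/(2·p_1 + 5·p_2).
Here 2·24.65 + 5·10 = 99.3, giving x_1* = 1.853 and x_2* = 4.6324.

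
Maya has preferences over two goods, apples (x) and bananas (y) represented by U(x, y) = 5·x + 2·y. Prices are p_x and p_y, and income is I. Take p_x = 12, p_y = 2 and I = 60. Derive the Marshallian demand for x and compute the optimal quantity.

Perfect substitutes: compare marginal utility per dollar. 5/p_x vs 2/p_y → 0.4167 vs 1.
y gives more utility per dollar, so spend all income on y: y* = I/p_y, x* = 0.
Numerically: x* = 0, y* = 30.

x* = 0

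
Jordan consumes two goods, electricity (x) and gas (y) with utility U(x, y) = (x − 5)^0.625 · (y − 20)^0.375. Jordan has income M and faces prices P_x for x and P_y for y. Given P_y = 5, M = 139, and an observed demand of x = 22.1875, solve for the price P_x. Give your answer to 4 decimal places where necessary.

This is Cobb-Douglas in (x−5, y−20): tangency gives 0.625·P_y·(y−20) = 0.375·P_x·(x−5).
Substituting into the budget: x* = 5 + 0.625·(M − 5·P_x − 20·P_y)/P_x, and y* = 20 + 0.375·(…)/P_y.
Set x* = 22.1875 in the demand function and solve for P_x: P_x = 1.2.

P_x = 1.2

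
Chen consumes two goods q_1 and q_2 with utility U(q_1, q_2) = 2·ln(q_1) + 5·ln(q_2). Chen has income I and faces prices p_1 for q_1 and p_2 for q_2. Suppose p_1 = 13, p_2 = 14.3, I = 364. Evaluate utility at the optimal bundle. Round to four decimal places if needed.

The MRS is (2/5)·q_2/q_1. Set MRS = p_1/p_2.
So 2·p_2·q_2 = 5·p_1·q_1; combined with the budget, a share 2/7 of income goes to q_1.
Demand: q_1*(p_1,p_2,I) = 2/7·I/p_1 and q_2* = 5/7·I/p_2.
At p_1=13, p_2=14.3, I=364: q_1* = 2/7·364/13 = 8, q_2* = 18.1818.
Utility at the optimum: U(8, 18.1818) = 18.661.

V = 18.661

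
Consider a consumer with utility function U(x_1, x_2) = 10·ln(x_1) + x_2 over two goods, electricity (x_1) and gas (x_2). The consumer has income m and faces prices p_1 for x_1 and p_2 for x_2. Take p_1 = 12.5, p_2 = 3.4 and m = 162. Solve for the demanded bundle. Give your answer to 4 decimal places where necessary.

Set MRS = p_1/p_2: (10/x_1)/1 = p_1/p_2.
So x_1*(p_1,p_2) = 10·p_2/p_1, independent of income; and x_2* = (m − 10·p_2)/p_2.
At the given prices: x_1* = 10·3.4/12.5 = 2.72, and x_2* = 37.6471.

x_1* = 2.72, x_2* = 37.6471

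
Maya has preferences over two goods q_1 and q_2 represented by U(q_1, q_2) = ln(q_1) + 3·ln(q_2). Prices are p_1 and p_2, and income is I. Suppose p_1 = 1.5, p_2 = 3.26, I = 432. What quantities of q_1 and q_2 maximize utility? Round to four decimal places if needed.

q_1* = 72, q_2* = 99.3865

Tangency: MRS = (1/3)·q_2/q_1 = p_1/p_2.
Rearranging, p_2·q_2 = 3·p_1·q_1. Substituting into the budget gives p_1·q_1·(1 + 3) = I.
Demand: q_1*(p_1,p_2,I) = 0.25·I/p_1 and q_2* = 0.75·I/p_2.
At p_1=1.5, p_2=3.26, I=432: q_1* = 0.25·432/1.5 = 72, q_2* = 99.3865.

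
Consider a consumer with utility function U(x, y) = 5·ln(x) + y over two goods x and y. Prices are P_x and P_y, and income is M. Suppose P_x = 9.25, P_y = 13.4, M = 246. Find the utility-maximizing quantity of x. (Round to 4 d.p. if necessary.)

So x*(P_x,P_y) = 5·P_y/P_x, independent of income; and y* = (M − 5·P_y)/P_y.
At the given prices: x* = 5·13.4/9.25 = 7.2432.

x* = 7.2432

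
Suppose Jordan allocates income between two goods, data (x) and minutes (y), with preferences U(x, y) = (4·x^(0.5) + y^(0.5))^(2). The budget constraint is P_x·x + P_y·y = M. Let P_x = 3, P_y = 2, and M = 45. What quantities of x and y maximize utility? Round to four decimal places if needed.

Substitute y = (y/x)·x into the budget: x* = M/(P_x + P_y·(y/x)).
Numerically y/x = 0.140625, so x* = 45/(3 + 2·0.140625) = 13.7143 and y* = 0.140625·13.7143 = 1.9286.

x* = 13.7143, y* = 1.9286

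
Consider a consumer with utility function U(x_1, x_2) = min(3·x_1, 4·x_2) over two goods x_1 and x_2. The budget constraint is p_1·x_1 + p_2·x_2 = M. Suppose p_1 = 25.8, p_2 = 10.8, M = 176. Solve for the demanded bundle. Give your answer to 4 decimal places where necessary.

x_1* = 5.1917, x_2* = 3.8938

With perfect complements, no substitution: consume in ratio x_1:x_2 = 4:3.
Budget: p_1·x_1 + p_2·(3/4)·x_1 = M, so (4·p_1 + 3·p_2)·x_1 = 4·M.
Demand: x_1*(p_1,p_2,M) = 4·M/(4·p_1 + 3·p_2), x_2* = 3·M/(4·p_1 + 3·p_2).
Here 4·25.8 + 3·10.8 = 135.6, giving x_1* = 5.1917 and x_2* = 3.8938.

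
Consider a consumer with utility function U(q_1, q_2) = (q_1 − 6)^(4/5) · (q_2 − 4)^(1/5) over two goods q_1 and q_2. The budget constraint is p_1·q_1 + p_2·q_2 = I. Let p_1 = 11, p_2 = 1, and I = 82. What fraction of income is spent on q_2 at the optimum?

Let q_1' = q_1−6, q_2' = q_2−4. MRS = 4·q_2'/q_1' = p_1/p_2.
After buying the subsistence bundle (6, 4), a share 0.8 of the remaining income goes to q_1: q_1* = 6 + 0.8·(I − 6p_1 − 4p_2)/p_1.
Discretionary income = 82 − 6·11 − 4·1 = 12; q_1* = 6 + 0.8·12/11 = 6.8727; q_2* = 4 + 0.2·12/1 = 6.4.
Expenditure on q_2: 1·6.4 = 6.4; share = 0.078.

share on q_2 = 0.078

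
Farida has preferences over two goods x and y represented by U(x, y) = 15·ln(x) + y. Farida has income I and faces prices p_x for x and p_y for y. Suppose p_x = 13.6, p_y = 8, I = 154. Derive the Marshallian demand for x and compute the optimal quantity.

x* = 8.8235

Set MRS = p_x/p_y: (15/x)/1 = p_x/p_y.
So x*(p_x,p_y) = 15·p_y/p_x, independent of income; and y* = (I − 15·p_y)/p_y.
At the given prices: x* = 15·8/13.6 = 8.8235.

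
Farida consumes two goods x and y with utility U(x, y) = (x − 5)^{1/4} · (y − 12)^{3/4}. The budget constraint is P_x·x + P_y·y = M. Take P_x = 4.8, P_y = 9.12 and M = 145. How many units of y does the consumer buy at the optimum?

MRS = (1/3)·(y−12)/(x−5). Tangency with P_x/P_y gives y−12 = 3·(P_x/P_y)·(x−5).
After buying the subsistence bundle (5, 12), a share 0.25 of the remaining income goes to x: x* = 5 + 0.25·(M − 5P_x − 12P_y)/P_x.
Discretionary income = 145 − 5·4.8 − 12·9.12 = 11.56; y* = 12 + 0.75·11.56/9.12 = 12.9507.

y* = 12.9507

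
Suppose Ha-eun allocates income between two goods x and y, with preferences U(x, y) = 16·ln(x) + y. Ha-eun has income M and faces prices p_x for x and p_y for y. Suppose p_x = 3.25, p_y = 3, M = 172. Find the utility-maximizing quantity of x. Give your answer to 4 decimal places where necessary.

x* = 14.7692

Set MRS = p_x/p_y: (16/x)/1 = p_x/p_y.
So x*(p_x,p_y) = 16·p_y/p_x, independent of income; and y* = (M − 16·p_y)/p_y.
At the given prices: x* = 16·3/3.25 = 14.7692.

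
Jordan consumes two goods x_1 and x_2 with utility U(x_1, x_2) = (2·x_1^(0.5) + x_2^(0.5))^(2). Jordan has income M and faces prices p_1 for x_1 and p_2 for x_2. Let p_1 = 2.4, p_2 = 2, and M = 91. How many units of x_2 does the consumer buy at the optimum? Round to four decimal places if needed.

x_2* = 10.5

With the ratio pinned down, the budget gives x_1* = M/(p_1 + p_2·(x_2/x_1)) and x_2* = (x_2/x_1)·x_1*.
Numerically x_2/x_1 = 0.36, so x_1* = 91/(2.4 + 2·0.36) = 29.1667 and x_2* = 0.36·29.1667 = 10.5.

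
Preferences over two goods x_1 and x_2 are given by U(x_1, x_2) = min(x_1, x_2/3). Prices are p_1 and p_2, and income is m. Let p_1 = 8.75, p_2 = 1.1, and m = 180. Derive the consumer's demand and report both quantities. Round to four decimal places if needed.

x_1* = 14.9378, x_2* = 44.8133

Demand: x_1*(p_1,p_2,m) = m/(p_1 + 3·p_2), x_2* = 3·m/(p_1 + 3·p_2).
Here 8.75 + 3·1.1 = 12.05, giving x_1* = 14.9378 and x_2* = 44.8133.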